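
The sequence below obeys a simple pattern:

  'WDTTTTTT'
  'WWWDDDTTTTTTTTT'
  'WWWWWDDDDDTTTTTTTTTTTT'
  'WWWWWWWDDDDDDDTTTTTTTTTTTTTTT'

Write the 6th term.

WWWWWWWWWWWDDDDDDDDDDDTTTTTTTTTTTTTTTTTTTTT

Term n consists of 2n-1 W's, followed by 2n-1 D's, followed by 3n+3 T's (n = 1, 2, …).
At n = 6 the blocks have lengths 11, 11, 21.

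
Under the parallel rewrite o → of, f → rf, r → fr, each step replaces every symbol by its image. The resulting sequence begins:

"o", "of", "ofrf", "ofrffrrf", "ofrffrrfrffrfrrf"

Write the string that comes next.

ofrffrrfrffrfrrffrrfrffrrffrfrrf

Replace each of the 16 characters of ofrffrrfrffrfrrf in place — of rf fr rf rf fr fr rf fr rf rf fr rf fr fr rf — and concatenate.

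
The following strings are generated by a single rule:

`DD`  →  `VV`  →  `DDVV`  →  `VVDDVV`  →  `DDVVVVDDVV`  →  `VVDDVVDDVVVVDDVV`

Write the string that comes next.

Each term (from the third on) is the two preceding terms concatenated in order: term 3 = DD·VV = DDVV.
The next term joins DDVVVVDDVV and VVDDVVDDVVVVDDVV.

DDVVVVDDVVVVDDVVDDVVVVDDVV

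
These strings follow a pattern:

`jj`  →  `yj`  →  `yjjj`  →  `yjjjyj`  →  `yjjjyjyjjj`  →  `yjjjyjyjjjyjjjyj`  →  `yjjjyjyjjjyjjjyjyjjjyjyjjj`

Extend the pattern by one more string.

yjjjyjyjjjyjjjyjyjjjyjyjjjyjjjyjyjjjyjjjyj

This is a Fibonacci-style word recurrence s(k) = s(k−1)·s(k−2): e.g. yj·jj = yjjj.
Continuing: yjjjyjyjjjyjjjyjyjjjyjyjjj · yjjjyjyjjjyjjjyj gives term 8.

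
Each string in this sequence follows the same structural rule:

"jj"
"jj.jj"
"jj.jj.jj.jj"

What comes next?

jj.jj.jj.jj.jj.jj.jj.jj

Each string is two copies of the previous one joined by '.'.
One more doubling of jj.jj.jj.jj gives the answer.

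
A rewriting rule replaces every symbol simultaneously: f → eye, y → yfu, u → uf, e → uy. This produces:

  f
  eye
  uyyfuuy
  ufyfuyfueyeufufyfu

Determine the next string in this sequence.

Replace each of the 18 characters of ufyfuyfueyeufufyfu in place — uf eye yfu eye uf yfu eye uf uy yfu uy uf eye uf eye yfu eye uf — and concatenate.

ufeyeyfueyeufyfueyeufuyyfuuyufeyeufeyeyfueyeuf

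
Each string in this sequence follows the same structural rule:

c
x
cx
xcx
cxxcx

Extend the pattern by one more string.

xcxcxxcx

From term 3 onward, concatenate the second-to-last term with the last: c·x = cx, x·cx = xcx, …
Continuing: xcx · cxxcx gives term 6.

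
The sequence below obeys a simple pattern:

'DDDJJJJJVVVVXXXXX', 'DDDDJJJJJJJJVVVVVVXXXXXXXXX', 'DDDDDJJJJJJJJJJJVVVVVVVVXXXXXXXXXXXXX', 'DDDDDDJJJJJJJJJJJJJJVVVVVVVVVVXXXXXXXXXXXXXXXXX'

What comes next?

DDDDDDDJJJJJJJJJJJJJJJJJVVVVVVVVVVVVXXXXXXXXXXXXXXXXXXXXX

The n-th term is n+2 D's then 3n+2 J's then 2n+2 V's then 4n+1 X's (n = 1, 2, …).
Setting n = 5 gives 7, 17, 12, 21 characters in each block.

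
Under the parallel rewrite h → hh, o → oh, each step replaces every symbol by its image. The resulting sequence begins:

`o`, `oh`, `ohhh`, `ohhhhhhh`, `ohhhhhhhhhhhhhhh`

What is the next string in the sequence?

ohhhhhhhhhhhhhhhhhhhhhhhhhhhhhhh

Replace each of the 16 characters of ohhhhhhhhhhhhhhh in place — oh hh hh hh hh hh hh hh hh hh hh hh hh hh hh hh — and concatenate.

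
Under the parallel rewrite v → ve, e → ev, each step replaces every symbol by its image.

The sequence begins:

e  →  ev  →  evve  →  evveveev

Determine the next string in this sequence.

evveveevveevevve

Apply φ to evveveev symbol by symbol: e→ev, v→ve, v→ve, e→ev, v→ve, e→ev, e→ev, v→ve; joined: ev ve ve ev ve ev ev ve.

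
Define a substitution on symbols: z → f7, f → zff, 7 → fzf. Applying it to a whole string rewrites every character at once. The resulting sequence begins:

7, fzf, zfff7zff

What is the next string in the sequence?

f7zffzffzfffzff7zffzff

Rewriting each symbol of zfff7zff: z→f7, f→zff, f→zff, f→zff, 7→fzf, z→f7, f→zff, f→zff, which concatenates to f7 zff zff zff fzf f7 zff zff.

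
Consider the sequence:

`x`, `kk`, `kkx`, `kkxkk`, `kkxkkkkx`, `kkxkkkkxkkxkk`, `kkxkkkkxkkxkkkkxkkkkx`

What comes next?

kkxkkkkxkkxkkkkxkkkkxkkxkkkkxkkxkk

From term 3 onward, concatenate the last term with the second-to-last: kk·x = kkx, kkx·kk = kkxkk, …
The next term joins kkxkkkkxkkxkkkkxkkkkx and kkxkkkkxkkxkk.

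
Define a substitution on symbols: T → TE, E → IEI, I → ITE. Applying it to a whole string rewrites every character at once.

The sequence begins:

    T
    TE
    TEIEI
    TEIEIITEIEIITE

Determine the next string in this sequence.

TEIEIITEIEIITEITETEIEIITEIEIITEITETEIEI

φ(TEIEIITEIEIITE) expands symbol-by-symbol to TE IEI ITE IEI ITE ITE TE IEI ITE IEI ITE ITE TE IEI; joining the 14 pieces gives the next term.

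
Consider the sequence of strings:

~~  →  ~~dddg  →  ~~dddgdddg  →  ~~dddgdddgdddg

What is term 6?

The strings grow by a fixed suffix dddg each time.
From ~~dddgdddgdddg, 2 further steps: ~~dddgdddgdddg → ~~dddgdddgdddgdddg → (answer).

~~dddgdddgdddgdddgdddg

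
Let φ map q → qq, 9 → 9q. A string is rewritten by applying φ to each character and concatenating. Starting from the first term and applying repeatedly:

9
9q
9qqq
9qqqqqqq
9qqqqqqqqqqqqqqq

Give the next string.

Applying the rule to each of the 16 symbols of 9qqqqqqqqqqqqqqq gives the pieces 9q qq qq qq qq qq qq qq qq qq qq qq qq qq qq qq, which concatenate to the answer.

9qqqqqqqqqqqqqqqqqqqqqqqqqqqqqqq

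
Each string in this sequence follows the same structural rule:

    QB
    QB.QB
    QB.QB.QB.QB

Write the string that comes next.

s(k+1) = s(k)·.·s(k) — each term doubles the last with '.' between the halves.
Doubling QB.QB.QB.QB with '.' between the halves:

QB.QB.QB.QB.QB.QB.QB.QB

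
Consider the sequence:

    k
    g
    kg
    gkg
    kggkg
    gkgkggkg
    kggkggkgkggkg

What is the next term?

gkgkggkgkggkggkgkggkg

From term 3 onward, concatenate the second-to-last term with the last: k·g = kg, g·kg = gkg, …
So term 8 is gkgkggkg·kggkggkgkggkg.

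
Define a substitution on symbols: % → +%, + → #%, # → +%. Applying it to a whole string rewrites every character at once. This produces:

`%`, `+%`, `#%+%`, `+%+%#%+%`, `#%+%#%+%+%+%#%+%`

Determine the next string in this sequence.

+%+%#%+%+%+%#%+%#%+%#%+%+%+%#%+%

Replace each of the 16 characters of #%+%#%+%+%+%#%+% in place — +% +% #% +% +% +% #% +% #% +% #% +% +% +% #% +% — and concatenate.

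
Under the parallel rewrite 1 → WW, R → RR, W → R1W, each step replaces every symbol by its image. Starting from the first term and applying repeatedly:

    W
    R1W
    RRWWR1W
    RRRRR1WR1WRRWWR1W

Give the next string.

Replace each of the 17 characters of RRRRR1WR1WRRWWR1W in place — RR RR RR RR RR WW R1W RR WW R1W RR RR R1W R1W RR WW R1W — and concatenate.

RRRRRRRRRRWWR1WRRWWR1WRRRRR1WR1WRRWWR1W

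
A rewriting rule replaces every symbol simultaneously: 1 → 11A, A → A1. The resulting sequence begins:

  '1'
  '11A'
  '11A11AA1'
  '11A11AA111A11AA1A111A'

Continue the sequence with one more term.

Replace each of the 21 characters of 11A11AA111A11AA1A111A in place — 11A 11A A1 11A 11A A1 A1 11A 11A 11A A1 11A 11A A1 A1 11A A1 11A 11A 11A A1 — and concatenate.

11A11AA111A11AA1A111A11A11AA111A11AA1A111AA111A11A11AA1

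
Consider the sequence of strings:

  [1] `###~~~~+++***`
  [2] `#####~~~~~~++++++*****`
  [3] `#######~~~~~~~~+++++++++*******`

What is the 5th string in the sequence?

###########~~~~~~~~~~~~+++++++++++++++***********

Term n consists of 2n+1 #'s, followed by 2n+2 ~'s, followed by 3n +'s, followed by 2n+1 *'s (n = 1, 2, …).
For term 5, n = 5, so the run lengths are 11, 12, 15, 11.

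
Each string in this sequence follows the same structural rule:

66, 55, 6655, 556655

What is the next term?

Each term (from the third on) is the two preceding terms concatenated in order: term 3 = 66·55 = 6655.
Continuing: 6655 · 556655 gives term 5.

6655556655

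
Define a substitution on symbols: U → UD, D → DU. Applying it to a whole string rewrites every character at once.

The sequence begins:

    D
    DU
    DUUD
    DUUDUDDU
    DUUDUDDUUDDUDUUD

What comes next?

Applying the rule to each of the 16 symbols of DUUDUDDUUDDUDUUD gives the pieces DU UD UD DU UD DU DU UD UD DU DU UD DU UD UD DU, which concatenate to the answer.

DUUDUDDUUDDUDUUDUDDUDUUDDUUDUDDU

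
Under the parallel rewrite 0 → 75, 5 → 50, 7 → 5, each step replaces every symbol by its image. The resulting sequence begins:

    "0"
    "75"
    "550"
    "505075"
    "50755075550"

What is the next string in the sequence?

Rewriting each symbol of 50755075550: 5→50, 0→75, 7→5, 5→50, 5→50, 0→75, 7→5, 5→50, 5→50, 5→50, 0→75, which concatenates to 50 75 5 50 50 75 5 50 50 50 75.

50755505075550505075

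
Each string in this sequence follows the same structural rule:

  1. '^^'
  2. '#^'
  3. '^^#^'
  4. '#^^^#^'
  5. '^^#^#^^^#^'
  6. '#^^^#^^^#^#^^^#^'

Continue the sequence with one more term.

Each term (from the third on) is the two preceding terms concatenated in order: term 3 = ^^·#^ = ^^#^.
The next term joins ^^#^#^^^#^ and #^^^#^^^#^#^^^#^.

^^#^#^^^#^#^^^#^^^#^#^^^#^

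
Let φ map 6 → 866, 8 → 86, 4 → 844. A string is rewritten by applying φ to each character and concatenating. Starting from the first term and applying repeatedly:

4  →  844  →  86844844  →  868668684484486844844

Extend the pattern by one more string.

φ(868668684484486844844) expands symbol-by-symbol to 86 866 86 866 866 86 866 86 844 844 86 844 844 86 866 86 844 844 86 844 844; joining the 21 pieces gives the next term.

8686686866866868668684484486844844868668684484486844844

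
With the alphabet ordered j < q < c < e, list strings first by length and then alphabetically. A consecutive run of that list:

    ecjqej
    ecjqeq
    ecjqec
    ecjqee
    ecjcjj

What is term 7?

Advancing 2 positions from ecjcjj through ecjcjj → ecjcjq reaches term 7.

ecjcjc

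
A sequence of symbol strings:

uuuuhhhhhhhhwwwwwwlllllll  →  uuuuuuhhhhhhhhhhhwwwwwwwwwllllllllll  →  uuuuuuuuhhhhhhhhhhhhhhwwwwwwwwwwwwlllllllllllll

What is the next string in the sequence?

uuuuuuuuuuhhhhhhhhhhhhhhhhhwwwwwwwwwwwwwwwllllllllllllllll

The n-th term is 2n u's then 3n+2 h's then 3n w's then 3n+1 l's, where the shown terms are n = 2, 3, 4.
At n = 5 the blocks have lengths 10, 17, 15, 16.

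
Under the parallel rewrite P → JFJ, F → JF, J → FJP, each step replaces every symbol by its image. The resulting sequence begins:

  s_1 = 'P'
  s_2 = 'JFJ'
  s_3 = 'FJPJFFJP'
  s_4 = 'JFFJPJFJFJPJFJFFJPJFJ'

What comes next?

FJPJFJFFJPJFJFJPJFFJPJFFJPJFJFJPJFFJPJFJFFJPJFJFJPJFFJP

φ(JFFJPJFJFJPJFJFFJPJFJ) expands symbol-by-symbol to FJP JF JF FJP JFJ FJP JF FJP JF FJP JFJ FJP JF FJP JF JF FJP JFJ FJP JF FJP; joining the 21 pieces gives the next term.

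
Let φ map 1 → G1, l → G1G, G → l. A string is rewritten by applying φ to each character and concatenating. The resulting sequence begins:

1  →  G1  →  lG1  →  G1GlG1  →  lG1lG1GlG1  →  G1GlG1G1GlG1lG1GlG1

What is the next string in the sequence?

Rewriting the 19 symbols of G1GlG1G1GlG1lG1GlG1 one by one yields l G1 l G1G l G1 l G1 l G1G l G1 G1G l G1 l G1G l G1; concatenated:

lG1lG1GlG1lG1lG1GlG1G1GlG1lG1GlG1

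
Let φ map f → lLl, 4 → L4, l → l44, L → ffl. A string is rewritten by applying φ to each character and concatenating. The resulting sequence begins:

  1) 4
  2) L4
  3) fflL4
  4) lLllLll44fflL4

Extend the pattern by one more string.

l44ffll44l44ffll44l44L4L4lLllLll44fflL4

Applying the rule to each of the 14 symbols of lLllLll44fflL4 gives the pieces l44 ffl l44 l44 ffl l44 l44 L4 L4 lLl lLl l44 ffl L4, which concatenate to the answer.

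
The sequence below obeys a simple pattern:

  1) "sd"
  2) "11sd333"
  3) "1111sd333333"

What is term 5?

11111111sd333333333333

Each term wraps the previous one in 11 on the left and 333 on the right.
From 1111sd333333, 2 further steps: 1111sd333333 → 111111sd333333333 → (answer).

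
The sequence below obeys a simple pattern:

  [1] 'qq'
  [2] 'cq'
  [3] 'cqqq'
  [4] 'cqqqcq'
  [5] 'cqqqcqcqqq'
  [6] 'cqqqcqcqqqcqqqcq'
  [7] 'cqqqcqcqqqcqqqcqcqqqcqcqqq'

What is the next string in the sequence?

cqqqcqcqqqcqqqcqcqqqcqcqqqcqqqcqcqqqcqqqcq

Each term (from the third on) is the previous term followed by the one before it: term 3 = cq·qq = cqqq.
So term 8 is cqqqcqcqqqcqqqcqcqqqcqcqqq·cqqqcqcqqqcqqqcq.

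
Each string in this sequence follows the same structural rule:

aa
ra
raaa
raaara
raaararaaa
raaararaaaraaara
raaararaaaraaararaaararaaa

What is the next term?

From term 3 onward, concatenate the last term with the second-to-last: ra·aa = raaa, raaa·ra = raaara, …
The next term joins raaararaaaraaararaaararaaa and raaararaaaraaara.

raaararaaaraaararaaararaaaraaararaaaraaara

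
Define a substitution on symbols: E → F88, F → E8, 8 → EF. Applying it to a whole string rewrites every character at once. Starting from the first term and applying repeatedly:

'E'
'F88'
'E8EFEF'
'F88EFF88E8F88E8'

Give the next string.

Applying the rule to each of the 15 symbols of F88EFF88E8F88E8 gives the pieces E8 EF EF F88 E8 E8 EF EF F88 EF E8 EF EF F88 EF, which concatenate to the answer.

E8EFEFF88E8E8EFEFF88EFE8EFEFF88EF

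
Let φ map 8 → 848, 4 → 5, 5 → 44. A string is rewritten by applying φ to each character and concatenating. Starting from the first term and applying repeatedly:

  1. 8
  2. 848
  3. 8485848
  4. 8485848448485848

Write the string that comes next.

Applying the rule to each of the 16 symbols of 8485848448485848 gives the pieces 848 5 848 44 848 5 848 5 5 848 5 848 44 848 5 848, which concatenate to the answer.

8485848448485848558485848448485848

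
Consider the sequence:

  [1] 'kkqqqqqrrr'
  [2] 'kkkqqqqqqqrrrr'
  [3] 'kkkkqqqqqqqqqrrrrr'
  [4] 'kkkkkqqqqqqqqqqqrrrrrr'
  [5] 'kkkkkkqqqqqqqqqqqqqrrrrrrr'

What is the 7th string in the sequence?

kkkkkkkkqqqqqqqqqqqqqqqqqrrrrrrrrr

The n-th term is n-1 k's then 2n-1 q's then n r's, where the shown terms are n = 3, 4, 5, 6, 7.
At n = 9 the blocks have lengths 8, 17, 9.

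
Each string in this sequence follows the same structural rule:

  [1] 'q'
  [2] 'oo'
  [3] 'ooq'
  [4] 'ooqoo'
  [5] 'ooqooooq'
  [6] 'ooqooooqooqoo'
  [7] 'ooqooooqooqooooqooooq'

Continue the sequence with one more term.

ooqooooqooqooooqooooqooqooooqooqoo

Each term (from the third on) is the previous term followed by the one before it: term 3 = oo·q = ooq.
So term 8 is ooqooooqooqooooqooooq·ooqooooqooqoo.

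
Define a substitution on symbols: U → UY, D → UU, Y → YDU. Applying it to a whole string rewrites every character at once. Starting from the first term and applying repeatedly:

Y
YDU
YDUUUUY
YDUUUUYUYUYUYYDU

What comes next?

YDUUUUYUYUYUYYDUUYYDUUYYDUUYYDUYDUUUUY

φ(YDUUUUYUYUYUYYDU) expands symbol-by-symbol to YDU UU UY UY UY UY YDU UY YDU UY YDU UY YDU YDU UU UY; joining the 16 pieces gives the next term.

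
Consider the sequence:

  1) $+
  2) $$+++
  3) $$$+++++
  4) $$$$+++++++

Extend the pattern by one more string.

$$$$$+++++++++

Each string has the form $^{n} +^{2n-1} (n = 1, 2, …).
At n = 5 the blocks have lengths 5, 9.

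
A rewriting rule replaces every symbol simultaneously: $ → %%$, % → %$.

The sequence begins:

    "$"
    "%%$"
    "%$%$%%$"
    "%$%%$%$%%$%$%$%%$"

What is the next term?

Rewriting the 17 symbols of %$%%$%$%%$%$%$%%$ one by one yields %$ %%$ %$ %$ %%$ %$ %%$ %$ %$ %%$ %$ %%$ %$ %%$ %$ %$ %%$; concatenated:

%$%%$%$%$%%$%$%%$%$%$%%$%$%%$%$%%$%$%$%%$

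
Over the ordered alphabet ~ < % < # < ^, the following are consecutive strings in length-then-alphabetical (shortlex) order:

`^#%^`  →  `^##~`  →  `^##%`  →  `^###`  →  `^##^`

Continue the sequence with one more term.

^#^~

Treat ^##^ as a base-4 numeral over the given alphabet and add one, carrying through any trailing ^'s.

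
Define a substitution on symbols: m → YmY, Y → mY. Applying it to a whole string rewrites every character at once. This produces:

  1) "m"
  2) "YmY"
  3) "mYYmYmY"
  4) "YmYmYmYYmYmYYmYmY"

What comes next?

mYYmYmYYmYmYYmYmYmYYmYmYYmYmYmYYmYmYYmYmY

φ(YmYmYmYYmYmYYmYmY) expands symbol-by-symbol to mY YmY mY YmY mY YmY mY mY YmY mY YmY mY mY YmY mY YmY mY; joining the 17 pieces gives the next term.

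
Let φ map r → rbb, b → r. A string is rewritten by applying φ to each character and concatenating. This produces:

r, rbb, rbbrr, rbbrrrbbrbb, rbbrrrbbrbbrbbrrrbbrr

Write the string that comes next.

φ(rbbrrrbbrbbrbbrrrbbrr) expands symbol-by-symbol to rbb r r rbb rbb rbb r r rbb r r rbb r r rbb rbb rbb r r rbb rbb; joining the 21 pieces gives the next term.

rbbrrrbbrbbrbbrrrbbrrrbbrrrbbrbbrbbrrrbbrbb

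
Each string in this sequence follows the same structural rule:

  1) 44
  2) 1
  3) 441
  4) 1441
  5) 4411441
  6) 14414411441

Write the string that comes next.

441144114414411441

This is a Fibonacci-style word recurrence s(k) = s(k−2)·s(k−1): e.g. 44·1 = 441.
The next term joins 4411441 and 14414411441.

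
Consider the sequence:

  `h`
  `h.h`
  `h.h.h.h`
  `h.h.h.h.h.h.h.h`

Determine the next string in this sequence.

s(k+1) = s(k)·.·s(k) — each term doubles the last with '.' between the halves.
Doubling h.h.h.h.h.h.h.h with '.' between the halves:

h.h.h.h.h.h.h.h.h.h.h.h.h.h.h.h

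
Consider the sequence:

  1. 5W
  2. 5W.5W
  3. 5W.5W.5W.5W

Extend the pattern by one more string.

5W.5W.5W.5W.5W.5W.5W.5W

Every step duplicates the string with '.' between the halves.
So the next term is two copies of 5W.5W.5W.5W with '.' between the halves.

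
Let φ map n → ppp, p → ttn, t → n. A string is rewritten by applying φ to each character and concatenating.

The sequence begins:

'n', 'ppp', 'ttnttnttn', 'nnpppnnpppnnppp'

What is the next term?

Applying the rule to each of the 15 symbols of nnpppnnpppnnppp gives the pieces ppp ppp ttn ttn ttn ppp ppp ttn ttn ttn ppp ppp ttn ttn ttn, which concatenate to the answer.

ppppppttnttnttnppppppttnttnttnppppppttnttnttn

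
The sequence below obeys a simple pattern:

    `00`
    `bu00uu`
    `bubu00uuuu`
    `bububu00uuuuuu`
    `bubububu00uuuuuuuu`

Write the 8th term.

s(k+1) = bu·s(k)·uu, so each term gains bu as a prefix and uu as a suffix.
From bubububu00uuuuuuuu, 3 further steps: bubububu00uuuuuuuu → bububububu00uuuuuuuuuu → bubububububu00uuuuuuuuuuuu → (answer).

bububububububu00uuuuuuuuuuuuuu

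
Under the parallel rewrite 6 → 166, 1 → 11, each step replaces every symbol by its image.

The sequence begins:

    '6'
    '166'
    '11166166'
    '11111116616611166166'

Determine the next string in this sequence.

111111111111111661661116616611111116616611166166

Replace each of the 20 characters of 11111116616611166166 in place — 11 11 11 11 11 11 11 166 166 11 166 166 11 11 11 166 166 11 166 166 — and concatenate.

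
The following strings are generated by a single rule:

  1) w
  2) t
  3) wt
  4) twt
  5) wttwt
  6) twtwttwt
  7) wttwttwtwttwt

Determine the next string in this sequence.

twtwttwtwttwttwtwttwt

From term 3 onward, concatenate the second-to-last term with the last: w·t = wt, t·wt = twt, …
Continuing: twtwttwt · wttwttwtwttwt gives term 8.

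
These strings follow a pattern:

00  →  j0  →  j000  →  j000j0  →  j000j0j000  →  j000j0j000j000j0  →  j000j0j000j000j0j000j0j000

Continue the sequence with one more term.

From term 3 onward, concatenate the last term with the second-to-last: j0·00 = j000, j000·j0 = j000j0, …
Continuing: j000j0j000j000j0j000j0j000 · j000j0j000j000j0 gives term 8.

j000j0j000j000j0j000j0j000j000j0j000j000j0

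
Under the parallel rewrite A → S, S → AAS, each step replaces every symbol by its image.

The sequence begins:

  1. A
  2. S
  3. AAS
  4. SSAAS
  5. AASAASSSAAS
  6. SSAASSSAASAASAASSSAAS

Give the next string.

Applying the rule to each of the 21 symbols of SSAASSSAASAASAASSSAAS gives the pieces AAS AAS S S AAS AAS AAS S S AAS S S AAS S S AAS AAS AAS S S AAS, which concatenate to the answer.

AASAASSSAASAASAASSSAASSSAASSSAASAASAASSSAAS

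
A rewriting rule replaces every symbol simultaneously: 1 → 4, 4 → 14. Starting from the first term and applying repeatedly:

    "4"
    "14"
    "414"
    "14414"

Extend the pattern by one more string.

Expanding 14414: 1→4, 4→14, 4→14, 1→4, 4→14. Concatenated: 4 14 14 4 14.

41414414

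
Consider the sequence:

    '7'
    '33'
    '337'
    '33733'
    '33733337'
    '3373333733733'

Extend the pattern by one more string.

Each term (from the third on) is the previous term followed by the one before it: term 3 = 33·7 = 337.
The next term joins 3373333733733 and 33733337.

337333373373333733337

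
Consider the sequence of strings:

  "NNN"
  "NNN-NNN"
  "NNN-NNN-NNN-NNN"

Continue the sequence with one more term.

Every step duplicates the string with '-' between the halves.
Doubling NNN-NNN-NNN-NNN with '-' between the halves:

NNN-NNN-NNN-NNN-NNN-NNN-NNN-NNN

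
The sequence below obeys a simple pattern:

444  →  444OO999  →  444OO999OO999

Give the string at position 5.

444OO999OO999OO999OO999

Each term is the previous one with OO999 appended.
From 444OO999OO999, 2 further steps: 444OO999OO999 → 444OO999OO999OO999 → (answer).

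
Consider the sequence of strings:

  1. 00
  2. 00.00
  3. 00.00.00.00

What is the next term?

s(k+1) = s(k)·.·s(k) — each term doubles the last with '.' between the halves.
One more doubling of 00.00.00.00 gives the answer.

00.00.00.00.00.00.00.00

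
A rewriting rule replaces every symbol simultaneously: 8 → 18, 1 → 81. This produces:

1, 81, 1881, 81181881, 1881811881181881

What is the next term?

φ(1881811881181881) expands symbol-by-symbol to 81 18 18 81 18 81 81 18 18 81 81 18 81 18 18 81; joining the 16 pieces gives the next term.

81181881188181181881811881181881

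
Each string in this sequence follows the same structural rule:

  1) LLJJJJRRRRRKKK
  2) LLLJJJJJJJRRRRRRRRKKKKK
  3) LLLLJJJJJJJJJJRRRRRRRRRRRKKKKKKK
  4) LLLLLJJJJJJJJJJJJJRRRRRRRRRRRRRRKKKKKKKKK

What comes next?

LLLLLLJJJJJJJJJJJJJJJJRRRRRRRRRRRRRRRRRKKKKKKKKKKK

The n-th term is n+1 L's then 3n+1 J's then 3n+2 R's then 2n+1 K's (n = 1, 2, …).
For the next term, n = 5, so the run lengths are 6, 16, 17, 11.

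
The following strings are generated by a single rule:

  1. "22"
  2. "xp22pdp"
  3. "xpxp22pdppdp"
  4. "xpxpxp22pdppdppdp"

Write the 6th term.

Each term wraps the previous one in xp on the left and pdp on the right.
From xpxpxp22pdppdppdp, 2 further steps: xpxpxp22pdppdppdp → xpxpxpxp22pdppdppdppdp → (answer).

xpxpxpxpxp22pdppdppdppdppdp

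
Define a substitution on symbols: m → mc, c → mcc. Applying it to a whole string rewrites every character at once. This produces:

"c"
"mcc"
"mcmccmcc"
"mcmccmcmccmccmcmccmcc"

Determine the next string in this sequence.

Rewriting the 21 symbols of mcmccmcmccmccmcmccmcc one by one yields mc mcc mc mcc mcc mc mcc mc mcc mcc mc mcc mcc mc mcc mc mcc mcc mc mcc mcc; concatenated:

mcmccmcmccmccmcmccmcmccmccmcmccmccmcmccmcmccmccmcmccmcc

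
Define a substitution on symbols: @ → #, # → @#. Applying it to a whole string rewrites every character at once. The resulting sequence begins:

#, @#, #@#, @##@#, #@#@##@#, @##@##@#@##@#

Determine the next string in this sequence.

φ(@##@##@#@##@#) expands symbol-by-symbol to # @# @# # @# @# # @# # @# @# # @#; joining the 13 pieces gives the next term.

#@#@##@#@##@##@#@##@#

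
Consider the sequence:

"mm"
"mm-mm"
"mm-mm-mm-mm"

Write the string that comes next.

Each string is two copies of the previous one joined by '-'.
So the next term is two copies of mm-mm-mm-mm with '-' between the halves.

mm-mm-mm-mm-mm-mm-mm-mm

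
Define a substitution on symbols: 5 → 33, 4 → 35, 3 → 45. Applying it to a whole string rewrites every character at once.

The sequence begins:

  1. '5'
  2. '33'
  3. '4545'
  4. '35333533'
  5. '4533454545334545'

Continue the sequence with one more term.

35334545353335333533454535333533

Applying the rule to each of the 16 symbols of 4533454545334545 gives the pieces 35 33 45 45 35 33 35 33 35 33 45 45 35 33 35 33, which concatenate to the answer.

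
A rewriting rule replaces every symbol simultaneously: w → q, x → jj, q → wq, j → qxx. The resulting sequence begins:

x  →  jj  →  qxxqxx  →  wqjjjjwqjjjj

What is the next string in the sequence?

Apply φ to wqjjjjwqjjjj symbol by symbol: w→q, q→wq, j→qxx, j→qxx, j→qxx, j→qxx, w→q, q→wq, j→qxx, j→qxx, j→qxx, j→qxx; joined: q wq qxx qxx qxx qxx q wq qxx qxx qxx qxx.

qwqqxxqxxqxxqxxqwqqxxqxxqxxqxx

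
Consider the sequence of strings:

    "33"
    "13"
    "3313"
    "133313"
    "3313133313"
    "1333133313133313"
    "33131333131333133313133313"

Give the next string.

This is a Fibonacci-style word recurrence s(k) = s(k−2)·s(k−1): e.g. 33·13 = 3313.
The next term joins 1333133313133313 and 33131333131333133313133313.

133313331313331333131333131333133313133313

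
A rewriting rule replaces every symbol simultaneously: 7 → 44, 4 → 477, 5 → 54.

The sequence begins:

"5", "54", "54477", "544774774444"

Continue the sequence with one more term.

5447747744444774444477477477477

Rewriting each symbol of 544774774444: 5→54, 4→477, 4→477, 7→44, 7→44, 4→477, 7→44, 7→44, 4→477, 4→477, 4→477, 4→477, which concatenates to 54 477 477 44 44 477 44 44 477 477 477 477.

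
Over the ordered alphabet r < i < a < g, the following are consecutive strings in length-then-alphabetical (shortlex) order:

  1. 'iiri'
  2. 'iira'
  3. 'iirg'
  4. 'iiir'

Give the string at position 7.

iiig

Stepping forward 3 times from iiir: iiir → iiii → iiia, then the target.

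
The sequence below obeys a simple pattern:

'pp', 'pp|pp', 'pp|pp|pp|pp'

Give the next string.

Each string is two copies of the previous one joined by '|'.
One more doubling of pp|pp|pp|pp gives the answer.

pp|pp|pp|pp|pp|pp|pp|pp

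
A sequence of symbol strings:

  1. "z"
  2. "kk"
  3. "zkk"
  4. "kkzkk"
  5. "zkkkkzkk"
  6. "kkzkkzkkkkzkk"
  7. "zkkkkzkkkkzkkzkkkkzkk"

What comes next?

This is a Fibonacci-style word recurrence s(k) = s(k−2)·s(k−1): e.g. z·kk = zkk.
Continuing: kkzkkzkkkkzkk · zkkkkzkkkkzkkzkkkkzkk gives term 8.

kkzkkzkkkkzkkzkkkkzkkkkzkkzkkkkzkk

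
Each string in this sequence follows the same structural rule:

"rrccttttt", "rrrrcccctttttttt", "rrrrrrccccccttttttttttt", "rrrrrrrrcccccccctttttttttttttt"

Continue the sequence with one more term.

The n-th term is 2n r's then 2n c's then 3n+2 t's (n = 1, 2, …).
For the next term, n = 5, so the run lengths are 10, 10, 17.

rrrrrrrrrrccccccccccttttttttttttttttt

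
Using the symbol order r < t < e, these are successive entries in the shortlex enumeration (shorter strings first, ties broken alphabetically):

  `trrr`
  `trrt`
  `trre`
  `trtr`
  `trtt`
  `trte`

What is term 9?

tree

Stepping forward 3 times from trte: trte → trer → tret, then the target.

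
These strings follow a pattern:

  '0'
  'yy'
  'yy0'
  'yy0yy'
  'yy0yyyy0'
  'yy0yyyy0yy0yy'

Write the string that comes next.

yy0yyyy0yy0yyyy0yyyy0

From term 3 onward, concatenate the last term with the second-to-last: yy·0 = yy0, yy0·yy = yy0yy, …
Continuing: yy0yyyy0yy0yy · yy0yyyy0 gives term 7.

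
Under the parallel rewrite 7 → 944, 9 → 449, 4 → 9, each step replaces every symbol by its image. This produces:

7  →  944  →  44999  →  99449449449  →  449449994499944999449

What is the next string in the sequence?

9944999449449449994494494499944944944999449

φ(449449994499944999449) expands symbol-by-symbol to 9 9 449 9 9 449 449 449 9 9 449 449 449 9 9 449 449 449 9 9 449; joining the 21 pieces gives the next term.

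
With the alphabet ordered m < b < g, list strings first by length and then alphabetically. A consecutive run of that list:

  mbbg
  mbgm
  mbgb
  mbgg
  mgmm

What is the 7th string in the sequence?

Advancing 2 positions from mgmm through mgmm → mgmb reaches term 7.

mgmg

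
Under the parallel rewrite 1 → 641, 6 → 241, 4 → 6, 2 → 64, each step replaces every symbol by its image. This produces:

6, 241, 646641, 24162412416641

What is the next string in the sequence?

6466412416466416466412412416641

Applying the rule to each of the 14 symbols of 24162412416641 gives the pieces 64 6 641 241 64 6 641 64 6 641 241 241 6 641, which concatenate to the answer.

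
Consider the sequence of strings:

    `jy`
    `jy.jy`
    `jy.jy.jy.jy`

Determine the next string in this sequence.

jy.jy.jy.jy.jy.jy.jy.jy

Each string is two copies of the previous one joined by '.'.
One more doubling of jy.jy.jy.jy gives the answer.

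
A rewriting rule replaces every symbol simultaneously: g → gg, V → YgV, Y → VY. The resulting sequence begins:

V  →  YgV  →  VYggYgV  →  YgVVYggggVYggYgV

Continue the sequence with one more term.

Replace each of the 16 characters of YgVVYggggVYggYgV in place — VY gg YgV YgV VY gg gg gg gg YgV VY gg gg VY gg YgV — and concatenate.

VYggYgVYgVVYggggggggYgVVYggggVYggYgV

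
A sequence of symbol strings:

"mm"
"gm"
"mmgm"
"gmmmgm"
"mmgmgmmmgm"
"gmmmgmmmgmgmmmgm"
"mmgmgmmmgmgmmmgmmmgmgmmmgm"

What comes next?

gmmmgmmmgmgmmmgmmmgmgmmmgmgmmmgmmmgmgmmmgm

From term 3 onward, concatenate the second-to-last term with the last: mm·gm = mmgm, gm·mmgm = gmmmgm, …
Continuing: gmmmgmmmgmgmmmgm · mmgmgmmmgmgmmmgmmmgmgmmmgm gives term 8.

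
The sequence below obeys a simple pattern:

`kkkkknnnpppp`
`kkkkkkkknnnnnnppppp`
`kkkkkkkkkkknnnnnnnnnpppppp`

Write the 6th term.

kkkkkkkkkkkkkkkkkkkknnnnnnnnnnnnnnnnnnppppppppp

Reading off run lengths: k runs 5, 8, 11; n runs 3, 6, 9; p runs 4, 5, 6 — each is linear in n (n = 1, 2, …).
For term 6, n = 6, so the run lengths are 20, 18, 9.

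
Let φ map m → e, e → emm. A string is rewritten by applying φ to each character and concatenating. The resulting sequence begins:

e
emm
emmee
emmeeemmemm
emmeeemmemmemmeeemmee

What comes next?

Rewriting the 21 symbols of emmeeemmemmemmeeemmee one by one yields emm e e emm emm emm e e emm e e emm e e emm emm emm e e emm emm; concatenated:

emmeeemmemmemmeeemmeeemmeeemmemmemmeeemmemm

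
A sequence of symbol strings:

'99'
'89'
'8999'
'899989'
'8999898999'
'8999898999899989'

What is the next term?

Each term (from the third on) is the previous term followed by the one before it: term 3 = 89·99 = 8999.
Continuing: 8999898999899989 · 8999898999 gives term 7.

89998989998999898999898999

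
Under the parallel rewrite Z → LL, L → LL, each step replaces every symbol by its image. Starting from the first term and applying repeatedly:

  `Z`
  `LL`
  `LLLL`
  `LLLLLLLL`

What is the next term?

Expanding LLLLLLLL: L→LL, L→LL, L→LL, L→LL, L→LL, L→LL, L→LL, L→LL. Concatenated: LL LL LL LL LL LL LL LL.

LLLLLLLLLLLLLLLL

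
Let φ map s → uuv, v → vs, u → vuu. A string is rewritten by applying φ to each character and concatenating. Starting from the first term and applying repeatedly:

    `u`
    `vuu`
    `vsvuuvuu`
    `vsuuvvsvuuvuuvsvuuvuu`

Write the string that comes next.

Applying the rule to each of the 21 symbols of vsuuvvsvuuvuuvsvuuvuu gives the pieces vs uuv vuu vuu vs vs uuv vs vuu vuu vs vuu vuu vs uuv vs vuu vuu vs vuu vuu, which concatenate to the answer.

vsuuvvuuvuuvsvsuuvvsvuuvuuvsvuuvuuvsuuvvsvuuvuuvsvuuvuu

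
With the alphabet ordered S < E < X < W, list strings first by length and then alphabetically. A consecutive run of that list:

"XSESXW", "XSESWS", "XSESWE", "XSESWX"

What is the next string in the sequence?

XSESWW

Find the rightmost character of XSESWX below W, bump it to the next letter, and reset everything to its right to S.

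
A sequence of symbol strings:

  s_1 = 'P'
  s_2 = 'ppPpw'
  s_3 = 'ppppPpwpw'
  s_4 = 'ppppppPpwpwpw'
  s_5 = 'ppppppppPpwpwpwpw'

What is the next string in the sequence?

s(k+1) = pp·s(k)·pw, so each term gains pp as a prefix and pw as a suffix.
So the next term is pp·ppppppppPpwpwpwpw·pw.

ppppppppppPpwpwpwpwpw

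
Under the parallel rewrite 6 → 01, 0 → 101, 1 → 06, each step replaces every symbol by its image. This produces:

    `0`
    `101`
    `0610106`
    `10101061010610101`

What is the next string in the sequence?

06101061010610101061010610101061010610106

Applying the rule to each of the 17 symbols of 10101061010610101 gives the pieces 06 101 06 101 06 101 01 06 101 06 101 01 06 101 06 101 06, which concatenate to the answer.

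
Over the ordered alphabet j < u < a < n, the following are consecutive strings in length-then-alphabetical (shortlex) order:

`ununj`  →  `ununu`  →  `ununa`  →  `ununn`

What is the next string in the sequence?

The successor of ununn increments the rightmost position that isn't already n and resets every position after it to j.

unajj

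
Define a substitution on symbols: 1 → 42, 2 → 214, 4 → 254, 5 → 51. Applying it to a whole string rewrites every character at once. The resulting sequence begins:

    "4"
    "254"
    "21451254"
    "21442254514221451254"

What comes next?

φ(21442254514221451254) expands symbol-by-symbol to 214 42 254 254 214 214 51 254 51 42 254 214 214 42 254 51 42 214 51 254; joining the 20 pieces gives the next term.

2144225425421421451254514225421421442254514221451254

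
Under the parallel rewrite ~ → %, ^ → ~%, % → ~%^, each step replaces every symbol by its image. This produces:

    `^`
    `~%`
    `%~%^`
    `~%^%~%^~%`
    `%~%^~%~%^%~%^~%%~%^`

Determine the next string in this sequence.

φ(%~%^~%~%^%~%^~%%~%^) expands symbol-by-symbol to ~%^ % ~%^ ~% % ~%^ % ~%^ ~% ~%^ % ~%^ ~% % ~%^ ~%^ % ~%^ ~%; joining the 19 pieces gives the next term.

~%^%~%^~%%~%^%~%^~%~%^%~%^~%%~%^~%^%~%^~%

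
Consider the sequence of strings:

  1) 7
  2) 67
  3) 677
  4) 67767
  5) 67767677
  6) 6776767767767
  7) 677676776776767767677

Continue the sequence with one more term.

6776767767767677676776776767767767

This is a Fibonacci-style word recurrence s(k) = s(k−1)·s(k−2): e.g. 67·7 = 677.
Continuing: 677676776776767767677 · 6776767767767 gives term 8.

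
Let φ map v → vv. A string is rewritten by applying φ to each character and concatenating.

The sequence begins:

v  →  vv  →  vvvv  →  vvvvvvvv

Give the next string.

Expanding vvvvvvvv: v→vv, v→vv, v→vv, v→vv, v→vv, v→vv, v→vv, v→vv. Concatenated: vv vv vv vv vv vv vv vv.

vvvvvvvvvvvvvvvv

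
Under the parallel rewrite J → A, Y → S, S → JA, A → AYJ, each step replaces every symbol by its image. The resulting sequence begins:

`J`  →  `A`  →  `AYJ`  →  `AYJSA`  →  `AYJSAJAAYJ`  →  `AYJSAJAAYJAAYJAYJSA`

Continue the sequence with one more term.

Rewriting the 19 symbols of AYJSAJAAYJAAYJAYJSA one by one yields AYJ S A JA AYJ A AYJ AYJ S A AYJ AYJ S A AYJ S A JA AYJ; concatenated:

AYJSAJAAYJAAYJAYJSAAYJAYJSAAYJSAJAAYJ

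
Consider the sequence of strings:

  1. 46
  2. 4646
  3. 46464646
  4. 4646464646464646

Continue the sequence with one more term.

46464646464646464646464646464646

s(k+1) = s(k)·s(k) — each term doubles the last.
One more doubling of 4646464646464646 gives the answer.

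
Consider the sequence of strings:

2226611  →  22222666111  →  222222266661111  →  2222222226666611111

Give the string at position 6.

222222222222266666661111111

Each string has the form 2^{2n-1} 6^{n} 1^{n}, where the shown terms are n = 2, 3, 4, 5.
Setting n = 7 gives 13, 7, 7 characters in each block.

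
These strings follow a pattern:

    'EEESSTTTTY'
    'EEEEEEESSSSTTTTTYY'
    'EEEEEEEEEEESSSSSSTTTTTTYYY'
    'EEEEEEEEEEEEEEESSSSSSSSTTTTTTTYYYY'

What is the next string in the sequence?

EEEEEEEEEEEEEEEEEEESSSSSSSSSSTTTTTTTTYYYYY

Reading off run lengths: E runs 3, 7, 11, 15; S runs 2, 4, 6, 8; T runs 4, 5, 6, 7; Y runs 1, 2, 3, 4 — each is linear in n (n = 1, 2, …).
Setting n = 5 gives 19, 10, 8, 5 characters in each block.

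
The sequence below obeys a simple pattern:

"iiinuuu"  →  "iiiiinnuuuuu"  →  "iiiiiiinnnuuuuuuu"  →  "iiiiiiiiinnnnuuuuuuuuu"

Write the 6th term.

The n-th term is 2n-1 i's then n-1 n's then 2n-1 u's, where the shown terms are n = 2, 3, 4, 5.
Setting n = 7 gives 13, 6, 13 characters in each block.

iiiiiiiiiiiiinnnnnnuuuuuuuuuuuuu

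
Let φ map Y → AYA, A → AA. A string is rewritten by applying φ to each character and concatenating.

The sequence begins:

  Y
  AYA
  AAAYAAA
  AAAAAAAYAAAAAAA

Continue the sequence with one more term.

Rewriting the 15 symbols of AAAAAAAYAAAAAAA one by one yields AA AA AA AA AA AA AA AYA AA AA AA AA AA AA AA; concatenated:

AAAAAAAAAAAAAAAYAAAAAAAAAAAAAAA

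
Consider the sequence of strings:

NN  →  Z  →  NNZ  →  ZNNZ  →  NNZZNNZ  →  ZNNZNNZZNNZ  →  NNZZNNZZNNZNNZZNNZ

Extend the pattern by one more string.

This is a Fibonacci-style word recurrence s(k) = s(k−2)·s(k−1): e.g. NN·Z = NNZ.
The next term joins ZNNZNNZZNNZ and NNZZNNZZNNZNNZZNNZ.

ZNNZNNZZNNZNNZZNNZZNNZNNZZNNZ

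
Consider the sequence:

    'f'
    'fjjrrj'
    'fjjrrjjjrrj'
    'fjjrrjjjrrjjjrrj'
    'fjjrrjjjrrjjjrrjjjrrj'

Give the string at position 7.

Each term is the previous one with jjrrj appended.
From fjjrrjjjrrjjjrrjjjrrj, 2 further steps: fjjrrjjjrrjjjrrjjjrrj → fjjrrjjjrrjjjrrjjjrrjjjrrj → (answer).

fjjrrjjjrrjjjrrjjjrrjjjrrjjjrrj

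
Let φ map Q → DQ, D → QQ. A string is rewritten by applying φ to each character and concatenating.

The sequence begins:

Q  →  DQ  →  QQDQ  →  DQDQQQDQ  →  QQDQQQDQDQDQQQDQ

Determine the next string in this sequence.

Rewriting the 16 symbols of QQDQQQDQDQDQQQDQ one by one yields DQ DQ QQ DQ DQ DQ QQ DQ QQ DQ QQ DQ DQ DQ QQ DQ; concatenated:

DQDQQQDQDQDQQQDQQQDQQQDQDQDQQQDQ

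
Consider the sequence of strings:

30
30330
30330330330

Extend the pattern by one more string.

s(k+1) = s(k)·3·s(k) — each term doubles the last with '3' between the halves.
So the next term is two copies of 30330330330 with '3' between the halves.

30330330330330330330330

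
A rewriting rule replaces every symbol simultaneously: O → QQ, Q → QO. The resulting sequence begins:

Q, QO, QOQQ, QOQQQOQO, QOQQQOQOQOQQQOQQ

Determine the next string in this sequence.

QOQQQOQOQOQQQOQQQOQQQOQOQOQQQOQO

φ(QOQQQOQOQOQQQOQQ) expands symbol-by-symbol to QO QQ QO QO QO QQ QO QQ QO QQ QO QO QO QQ QO QO; joining the 16 pieces gives the next term.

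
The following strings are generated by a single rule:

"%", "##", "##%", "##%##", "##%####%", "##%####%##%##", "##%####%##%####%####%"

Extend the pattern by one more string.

##%####%##%####%####%##%####%##%##

From term 3 onward, concatenate the last term with the second-to-last: ##·% = ##%, ##%·## = ##%##, …
Continuing: ##%####%##%####%####% · ##%####%##%## gives term 8.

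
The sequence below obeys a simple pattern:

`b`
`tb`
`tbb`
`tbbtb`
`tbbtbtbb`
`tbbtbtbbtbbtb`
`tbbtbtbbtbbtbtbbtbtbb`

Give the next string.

From term 3 onward, concatenate the last term with the second-to-last: tb·b = tbb, tbb·tb = tbbtb, …
Continuing: tbbtbtbbtbbtbtbbtbtbb · tbbtbtbbtbbtb gives term 8.

tbbtbtbbtbbtbtbbtbtbbtbbtbtbbtbbtb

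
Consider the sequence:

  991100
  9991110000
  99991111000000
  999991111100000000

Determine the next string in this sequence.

Reading off run lengths: 9 runs 2, 3, 4, 5; 1 runs 2, 3, 4, 5; 0 runs 2, 4, 6, 8 — each is linear in n (n = 1, 2, …).
At n = 5 the blocks have lengths 6, 6, 10.

9999991111110000000000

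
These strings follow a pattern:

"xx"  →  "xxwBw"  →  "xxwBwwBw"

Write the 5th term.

Each term is the previous one with wBw appended.
From xxwBwwBw, 2 further steps: xxwBwwBw → xxwBwwBwwBw → (answer).

xxwBwwBwwBwwBw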